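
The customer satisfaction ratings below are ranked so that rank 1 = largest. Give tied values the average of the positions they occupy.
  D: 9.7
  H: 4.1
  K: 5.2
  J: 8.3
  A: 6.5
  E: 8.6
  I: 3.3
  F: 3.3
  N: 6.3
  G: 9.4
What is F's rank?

9.5

Sorted (descending): 9.7, 9.4, 8.6, 8.3, 6.5, 6.3, 5.2, 4.1, 3.3, 3.3
The 2 values of 3.3 occupy positions 9–10 → average rank (9+10)/2 = 9.5.
F has value 3.3 → rank 9.5.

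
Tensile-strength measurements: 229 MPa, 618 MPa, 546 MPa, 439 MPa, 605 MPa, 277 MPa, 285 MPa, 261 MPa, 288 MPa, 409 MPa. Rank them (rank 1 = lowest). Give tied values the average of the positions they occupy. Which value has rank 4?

285

Sorted (ascending): 229, 261, 277, 285, 288, 409, 439, 546, 605, 618
No ties — each value takes its position as its rank.
Rank 4 → value 285.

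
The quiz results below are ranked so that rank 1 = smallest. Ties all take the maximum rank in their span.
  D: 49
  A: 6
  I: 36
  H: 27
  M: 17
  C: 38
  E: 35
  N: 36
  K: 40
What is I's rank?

6

Sorted (ascending): 6, 17, 27, 35, 36, 36, 38, 40, 49
The 2 values of 36 occupy positions 5–6 → each gets rank 6.
I has value 36 → rank 6.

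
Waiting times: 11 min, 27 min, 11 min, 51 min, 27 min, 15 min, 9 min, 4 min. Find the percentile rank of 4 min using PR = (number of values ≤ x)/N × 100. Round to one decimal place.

12.5

N = 8.
Strictly below 4: 0. Equal to 4: 1.
PR = 1/8 × 100 = 12.5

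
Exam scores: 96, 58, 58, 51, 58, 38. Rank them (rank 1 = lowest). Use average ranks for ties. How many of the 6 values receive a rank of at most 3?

Sorted (ascending): 38, 51, 58, 58, 58, 96
The 3 values of 58 occupy positions 3–5 → average rank 4.
Ranks ≤ 3: {1, 2} → 2 values.

2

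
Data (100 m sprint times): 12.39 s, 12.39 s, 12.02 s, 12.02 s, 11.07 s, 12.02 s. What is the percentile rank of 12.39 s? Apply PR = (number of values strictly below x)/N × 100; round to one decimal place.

N = 6.
Strictly below 12.39: 4. Equal to 12.39: 2.
PR = 4/6 × 100 = 66.7

66.7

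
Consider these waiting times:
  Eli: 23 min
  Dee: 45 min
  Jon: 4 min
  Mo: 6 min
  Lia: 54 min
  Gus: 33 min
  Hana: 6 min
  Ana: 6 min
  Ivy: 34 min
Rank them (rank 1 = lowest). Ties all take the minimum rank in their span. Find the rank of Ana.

2

Sorted (ascending): 4, 6, 6, 6, 23, 33, 34, 45, 54
The 3 values of 6 occupy positions 2–4 → each gets rank 2.
Ana has value 6 min → rank 2.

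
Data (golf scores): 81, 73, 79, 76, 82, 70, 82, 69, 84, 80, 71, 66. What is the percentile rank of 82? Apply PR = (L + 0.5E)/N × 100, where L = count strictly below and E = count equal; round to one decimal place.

83.3

N = 12.
Strictly below 82: 9. Equal to 82: 2.
PR = (9 + 0.5·2)/12 × 100 = 83.3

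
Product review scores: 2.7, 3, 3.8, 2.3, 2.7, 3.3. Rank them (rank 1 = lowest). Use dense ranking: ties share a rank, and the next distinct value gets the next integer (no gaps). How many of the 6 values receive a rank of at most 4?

Sorted (ascending): 2.3, 2.7, 2.7, 3, 3.3, 3.8
The 2 values of 2.7 share dense rank 2.
Remaining distinct values take the next consecutive integers.
Ranks ≤ 4: {1, 2, 2, 3, 4} → 5 values.

5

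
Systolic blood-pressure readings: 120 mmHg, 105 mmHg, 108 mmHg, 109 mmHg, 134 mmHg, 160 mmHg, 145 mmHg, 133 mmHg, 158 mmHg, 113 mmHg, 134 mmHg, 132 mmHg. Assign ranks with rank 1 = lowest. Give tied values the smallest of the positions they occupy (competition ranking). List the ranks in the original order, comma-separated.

Sorted (ascending): 105, 108, 109, 113, 120, 132, 133, 134, 134, 145, 158, 160
The 2 values of 134 occupy positions 8–9 → each gets rank 8.

5, 1, 2, 3, 8, 12, 10, 7, 11, 4, 8, 6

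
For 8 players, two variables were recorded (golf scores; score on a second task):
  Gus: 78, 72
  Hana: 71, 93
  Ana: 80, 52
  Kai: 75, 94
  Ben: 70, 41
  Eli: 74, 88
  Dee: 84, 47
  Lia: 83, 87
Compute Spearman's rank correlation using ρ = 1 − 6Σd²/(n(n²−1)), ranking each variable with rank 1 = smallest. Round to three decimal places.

Ranks of variable 1: 5, 2, 6, 4, 1, 3, 8, 7
Ranks of variable 2: 4, 7, 3, 8, 1, 6, 2, 5
d = r₁ − r₂: 1, -5, 3, -4, 0, -3, 6, 2
d²: 1, 25, 9, 16, 0, 9, 36, 4; Σd² = 100
ρ = 1 − 6·100/(8·63) = 1 − 600/504 = -0.190

-0.190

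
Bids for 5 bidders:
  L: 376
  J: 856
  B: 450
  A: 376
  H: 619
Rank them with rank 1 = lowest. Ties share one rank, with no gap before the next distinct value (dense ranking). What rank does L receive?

1

Sorted (ascending): 376, 376, 450, 619, 856
The 2 values of 376 share dense rank 1.
Remaining distinct values take the next consecutive integers.
L has value 376 → rank 1.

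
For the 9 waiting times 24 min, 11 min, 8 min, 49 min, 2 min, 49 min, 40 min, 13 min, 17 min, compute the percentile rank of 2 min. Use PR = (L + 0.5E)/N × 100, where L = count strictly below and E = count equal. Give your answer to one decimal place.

N = 9.
Strictly below 2: 0. Equal to 2: 1.
PR = (0 + 0.5·1)/9 × 100 = 5.6

5.6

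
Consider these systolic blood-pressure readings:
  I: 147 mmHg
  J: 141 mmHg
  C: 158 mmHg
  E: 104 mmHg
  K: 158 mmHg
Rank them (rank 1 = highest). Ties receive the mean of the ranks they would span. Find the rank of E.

5

Sorted (descending): 158, 158, 147, 141, 104
The 2 values of 158 occupy positions 1–2 → average rank (1+2)/2 = 1.5.
E has value 104 mmHg → rank 5.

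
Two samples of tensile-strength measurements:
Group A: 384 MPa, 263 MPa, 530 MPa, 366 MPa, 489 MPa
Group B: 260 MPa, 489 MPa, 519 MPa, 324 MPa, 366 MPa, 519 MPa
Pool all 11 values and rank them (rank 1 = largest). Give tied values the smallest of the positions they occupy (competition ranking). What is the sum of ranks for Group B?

Sorted (descending): 530, 519, 519, 489, 489, 384, 366, 366, 324, 263, 260
The 2 values of 519 occupy positions 2–3 → each gets rank 2.
The 2 values of 489 occupy positions 4–5 → each gets rank 4.
The 2 values of 366 occupy positions 7–8 → each gets rank 7.
Group B values → pooled ranks: 260→11, 489→4, 519→2, 324→9, 366→7, 519→2
Rank sum = 11 + 4 + 2 + 9 + 7 + 2 = 35

35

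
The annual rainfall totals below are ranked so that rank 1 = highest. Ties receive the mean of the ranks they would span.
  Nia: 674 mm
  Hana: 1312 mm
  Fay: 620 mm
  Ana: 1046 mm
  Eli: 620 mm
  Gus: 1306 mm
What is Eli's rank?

Sorted (descending): 1312, 1306, 1046, 674, 620, 620
The 2 values of 620 occupy positions 5–6 → average rank (5+6)/2 = 5.5.
Eli has value 620 mm → rank 5.5.

5.5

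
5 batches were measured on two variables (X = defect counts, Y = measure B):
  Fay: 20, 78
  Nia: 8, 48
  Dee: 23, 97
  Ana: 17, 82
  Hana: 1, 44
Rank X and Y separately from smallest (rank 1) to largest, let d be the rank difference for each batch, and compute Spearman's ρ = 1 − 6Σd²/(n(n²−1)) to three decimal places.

0.900

Ranks of variable 1: 4, 2, 5, 3, 1
Ranks of variable 2: 3, 2, 5, 4, 1
d = r₁ − r₂: 1, 0, 0, -1, 0
d²: 1, 0, 0, 1, 0; Σd² = 2
ρ = 1 − 6·2/(5·24) = 1 − 12/120 = 0.900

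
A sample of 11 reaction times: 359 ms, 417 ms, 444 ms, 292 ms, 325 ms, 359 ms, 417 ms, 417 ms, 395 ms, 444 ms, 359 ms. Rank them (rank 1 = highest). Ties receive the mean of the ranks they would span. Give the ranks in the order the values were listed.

8, 4, 1.5, 11, 10, 8, 4, 4, 6, 1.5, 8

Sorted (descending): 444, 444, 417, 417, 417, 395, 359, 359, 359, 325, 292
The 2 values of 444 occupy positions 1–2 → average rank (1+2)/2 = 1.5.
The 3 values of 417 occupy positions 3–5 → average rank 4.
The 3 values of 359 occupy positions 7–9 → average rank 8.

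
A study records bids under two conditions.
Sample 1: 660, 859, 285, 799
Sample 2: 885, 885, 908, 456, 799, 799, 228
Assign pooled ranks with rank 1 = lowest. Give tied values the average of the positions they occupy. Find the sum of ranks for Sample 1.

20

Sorted (ascending): 228, 285, 456, 660, 799, 799, 799, 859, 885, 885, 908
The 3 values of 799 occupy positions 5–7 → average rank 6.
The 2 values of 885 occupy positions 9–10 → average rank (9+10)/2 = 9.5.
Sample 1 values → pooled ranks: 660→4, 859→8, 285→2, 799→6
Rank sum = 4 + 8 + 2 + 6 = 20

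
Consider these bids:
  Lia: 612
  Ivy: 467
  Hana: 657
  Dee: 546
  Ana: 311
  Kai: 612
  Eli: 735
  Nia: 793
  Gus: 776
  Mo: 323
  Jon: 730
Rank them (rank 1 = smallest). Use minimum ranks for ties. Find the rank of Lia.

Sorted (ascending): 311, 323, 467, 546, 612, 612, 657, 730, 735, 776, 793
The 2 values of 612 occupy positions 5–6 → each gets rank 5.
Lia has value 612 → rank 5.

5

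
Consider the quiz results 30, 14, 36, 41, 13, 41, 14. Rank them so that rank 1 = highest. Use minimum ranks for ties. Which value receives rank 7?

13

Sorted (descending): 41, 41, 36, 30, 14, 14, 13
The 2 values of 41 occupy positions 1–2 → each gets rank 1.
The 2 values of 14 occupy positions 5–6 → each gets rank 5.
Rank 7 → value 13.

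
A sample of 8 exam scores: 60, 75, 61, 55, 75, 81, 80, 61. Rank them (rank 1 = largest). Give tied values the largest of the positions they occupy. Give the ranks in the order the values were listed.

Sorted (descending): 81, 80, 75, 75, 61, 61, 60, 55
The 2 values of 75 occupy positions 3–4 → each gets rank 4.
The 2 values of 61 occupy positions 5–6 → each gets rank 6.

7, 4, 6, 8, 4, 1, 2, 6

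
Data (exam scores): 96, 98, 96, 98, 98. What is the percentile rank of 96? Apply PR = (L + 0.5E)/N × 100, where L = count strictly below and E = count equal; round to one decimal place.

20.0

N = 5.
Strictly below 96: 0. Equal to 96: 2.
PR = (0 + 0.5·2)/5 × 100 = 20.0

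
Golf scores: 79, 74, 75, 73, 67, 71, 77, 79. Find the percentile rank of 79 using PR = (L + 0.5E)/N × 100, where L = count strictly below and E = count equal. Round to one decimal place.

N = 8.
Strictly below 79: 6. Equal to 79: 2.
PR = (6 + 0.5·2)/8 × 100 = 87.5

87.5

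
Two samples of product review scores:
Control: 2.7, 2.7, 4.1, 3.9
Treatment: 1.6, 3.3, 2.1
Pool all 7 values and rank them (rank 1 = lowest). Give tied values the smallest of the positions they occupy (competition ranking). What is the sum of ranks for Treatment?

Sorted (ascending): 1.6, 2.1, 2.7, 2.7, 3.3, 3.9, 4.1
The 2 values of 2.7 occupy positions 3–4 → each gets rank 3.
Treatment values → pooled ranks: 1.6→1, 3.3→5, 2.1→2
Rank sum = 1 + 5 + 2 = 8

8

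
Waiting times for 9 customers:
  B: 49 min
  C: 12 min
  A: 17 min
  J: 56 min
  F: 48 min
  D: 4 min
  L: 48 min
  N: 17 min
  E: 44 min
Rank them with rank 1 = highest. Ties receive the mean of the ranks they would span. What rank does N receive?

Sorted (descending): 56, 49, 48, 48, 44, 17, 17, 12, 4
The 2 values of 48 occupy positions 3–4 → average rank (3+4)/2 = 3.5.
The 2 values of 17 occupy positions 6–7 → average rank (6+7)/2 = 6.5.
N has value 17 min → rank 6.5.

6.5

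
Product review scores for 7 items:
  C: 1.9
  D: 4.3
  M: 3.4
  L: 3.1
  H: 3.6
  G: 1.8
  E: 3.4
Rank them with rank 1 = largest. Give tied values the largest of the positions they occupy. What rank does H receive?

Sorted (descending): 4.3, 3.6, 3.4, 3.4, 3.1, 1.9, 1.8
The 2 values of 3.4 occupy positions 3–4 → each gets rank 4.
H has value 3.6 → rank 2.

2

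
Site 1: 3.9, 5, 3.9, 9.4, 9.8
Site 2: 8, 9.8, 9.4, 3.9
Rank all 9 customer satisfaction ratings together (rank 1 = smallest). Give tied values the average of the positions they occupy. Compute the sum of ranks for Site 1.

Sorted (ascending): 3.9, 3.9, 3.9, 5, 8, 9.4, 9.4, 9.8, 9.8
The 3 values of 3.9 occupy positions 1–3 → average rank 2.
The 2 values of 9.4 occupy positions 6–7 → average rank (6+7)/2 = 6.5.
The 2 values of 9.8 occupy positions 8–9 → average rank (8+9)/2 = 8.5.
Site 1 values → pooled ranks: 3.9→2, 5→4, 3.9→2, 9.4→6.5, 9.8→8.5
Rank sum = 2 + 4 + 2 + 6.5 + 8.5 = 23

23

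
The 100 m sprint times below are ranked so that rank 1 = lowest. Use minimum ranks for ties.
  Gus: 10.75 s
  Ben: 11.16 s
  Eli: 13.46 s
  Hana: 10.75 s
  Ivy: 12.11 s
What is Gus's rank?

1

Sorted (ascending): 10.75, 10.75, 11.16, 12.11, 13.46
The 2 values of 10.75 occupy positions 1–2 → each gets rank 1.
Gus has value 10.75 s → rank 1.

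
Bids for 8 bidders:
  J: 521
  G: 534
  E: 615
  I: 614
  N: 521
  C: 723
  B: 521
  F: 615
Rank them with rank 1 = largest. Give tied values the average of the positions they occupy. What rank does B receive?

Sorted (descending): 723, 615, 615, 614, 534, 521, 521, 521
The 2 values of 615 occupy positions 2–3 → average rank (2+3)/2 = 2.5.
The 3 values of 521 occupy positions 6–8 → average rank 7.
B has value 521 → rank 7.

7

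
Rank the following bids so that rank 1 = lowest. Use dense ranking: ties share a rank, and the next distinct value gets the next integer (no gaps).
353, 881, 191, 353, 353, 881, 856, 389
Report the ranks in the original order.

2, 5, 1, 2, 2, 5, 4, 3

Sorted (ascending): 191, 353, 353, 353, 389, 856, 881, 881
The 3 values of 353 share dense rank 2.
The 2 values of 881 share dense rank 5.
Remaining distinct values take the next consecutive integers.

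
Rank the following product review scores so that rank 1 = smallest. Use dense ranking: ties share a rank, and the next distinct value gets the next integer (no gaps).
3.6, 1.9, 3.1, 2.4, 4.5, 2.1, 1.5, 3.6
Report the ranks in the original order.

6, 2, 5, 4, 7, 3, 1, 6

Sorted (ascending): 1.5, 1.9, 2.1, 2.4, 3.1, 3.6, 3.6, 4.5
The 2 values of 3.6 share dense rank 6.
Remaining distinct values take the next consecutive integers.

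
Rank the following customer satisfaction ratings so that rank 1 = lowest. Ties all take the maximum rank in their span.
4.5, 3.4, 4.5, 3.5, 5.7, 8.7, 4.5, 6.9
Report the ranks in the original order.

5, 1, 5, 2, 6, 8, 5, 7

Sorted (ascending): 3.4, 3.5, 4.5, 4.5, 4.5, 5.7, 6.9, 8.7
The 3 values of 4.5 occupy positions 3–5 → each gets rank 5.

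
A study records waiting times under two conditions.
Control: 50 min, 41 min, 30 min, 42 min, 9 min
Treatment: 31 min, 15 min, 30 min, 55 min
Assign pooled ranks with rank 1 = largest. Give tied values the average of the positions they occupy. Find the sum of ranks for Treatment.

Sorted (descending): 55, 50, 42, 41, 31, 30, 30, 15, 9
The 2 values of 30 occupy positions 6–7 → average rank (6+7)/2 = 6.5.
Treatment values → pooled ranks: 31→5, 15→8, 30→6.5, 55→1
Rank sum = 5 + 8 + 6.5 + 1 = 20.5

20.5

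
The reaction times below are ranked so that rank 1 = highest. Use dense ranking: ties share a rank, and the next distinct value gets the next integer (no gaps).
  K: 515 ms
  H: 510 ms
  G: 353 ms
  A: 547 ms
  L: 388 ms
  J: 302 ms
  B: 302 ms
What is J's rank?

Sorted (descending): 547, 515, 510, 388, 353, 302, 302
The 2 values of 302 share dense rank 6.
Remaining distinct values take the next consecutive integers.
J has value 302 ms → rank 6.

6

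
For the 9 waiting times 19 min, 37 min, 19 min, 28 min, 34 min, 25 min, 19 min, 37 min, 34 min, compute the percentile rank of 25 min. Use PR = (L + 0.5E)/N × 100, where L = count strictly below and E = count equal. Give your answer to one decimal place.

38.9

N = 9.
Strictly below 25: 3. Equal to 25: 1.
PR = (3 + 0.5·1)/9 × 100 = 38.9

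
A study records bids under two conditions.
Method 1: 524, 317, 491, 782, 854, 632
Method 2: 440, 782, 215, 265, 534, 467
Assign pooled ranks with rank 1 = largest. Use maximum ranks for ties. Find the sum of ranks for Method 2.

48

Sorted (descending): 854, 782, 782, 632, 534, 524, 491, 467, 440, 317, 265, 215
The 2 values of 782 occupy positions 2–3 → each gets rank 3.
Method 2 values → pooled ranks: 440→9, 782→3, 215→12, 265→11, 534→5, 467→8
Rank sum = 9 + 3 + 12 + 11 + 5 + 8 = 48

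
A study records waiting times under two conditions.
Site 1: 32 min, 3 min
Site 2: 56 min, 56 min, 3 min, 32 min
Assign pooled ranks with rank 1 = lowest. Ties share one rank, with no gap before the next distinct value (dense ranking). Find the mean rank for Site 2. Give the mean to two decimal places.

2.25

Sorted (ascending): 3, 3, 32, 32, 56, 56
The 2 values of 3 share dense rank 1.
The 2 values of 32 share dense rank 2.
The 2 values of 56 share dense rank 3.
Site 2 values → pooled ranks: 56→3, 56→3, 3→1, 32→2
Mean rank = (3 + 3 + 1 + 2) / 4 = 2.25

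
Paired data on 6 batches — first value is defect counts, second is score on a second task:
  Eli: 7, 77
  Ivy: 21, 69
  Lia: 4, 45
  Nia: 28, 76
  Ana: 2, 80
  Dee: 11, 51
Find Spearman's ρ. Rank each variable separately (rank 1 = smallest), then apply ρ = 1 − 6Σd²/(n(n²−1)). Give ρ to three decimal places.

Ranks of variable 1: 3, 5, 2, 6, 1, 4
Ranks of variable 2: 5, 3, 1, 4, 6, 2
d = r₁ − r₂: -2, 2, 1, 2, -5, 2
d²: 4, 4, 1, 4, 25, 4; Σd² = 42
ρ = 1 − 6·42/(6·35) = 1 − 252/210 = -0.200

-0.200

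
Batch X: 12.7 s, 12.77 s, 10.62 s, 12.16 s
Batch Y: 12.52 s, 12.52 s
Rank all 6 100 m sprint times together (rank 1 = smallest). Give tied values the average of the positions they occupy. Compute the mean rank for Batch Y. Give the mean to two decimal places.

Sorted (ascending): 10.62, 12.16, 12.52, 12.52, 12.7, 12.77
The 2 values of 12.52 occupy positions 3–4 → average rank (3+4)/2 = 3.5.
Batch Y values → pooled ranks: 12.52→3.5, 12.52→3.5
Mean rank = (3.5 + 3.5) / 2 = 3.50

3.50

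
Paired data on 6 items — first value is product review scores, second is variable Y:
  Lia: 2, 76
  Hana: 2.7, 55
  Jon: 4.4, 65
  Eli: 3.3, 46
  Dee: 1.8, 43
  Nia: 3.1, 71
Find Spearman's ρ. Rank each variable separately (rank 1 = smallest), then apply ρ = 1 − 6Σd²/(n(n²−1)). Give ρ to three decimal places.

Ranks of variable 1: 2, 3, 6, 5, 1, 4
Ranks of variable 2: 6, 3, 4, 2, 1, 5
d = r₁ − r₂: -4, 0, 2, 3, 0, -1
d²: 16, 0, 4, 9, 0, 1; Σd² = 30
ρ = 1 − 6·30/(6·35) = 1 − 180/210 = 0.143

0.143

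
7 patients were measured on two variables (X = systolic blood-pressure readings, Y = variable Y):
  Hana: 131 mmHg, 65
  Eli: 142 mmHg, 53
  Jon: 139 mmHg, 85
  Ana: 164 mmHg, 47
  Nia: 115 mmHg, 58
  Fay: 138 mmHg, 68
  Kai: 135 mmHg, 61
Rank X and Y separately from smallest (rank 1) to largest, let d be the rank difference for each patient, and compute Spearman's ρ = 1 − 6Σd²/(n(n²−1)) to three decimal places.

-0.321

Ranks of variable 1: 2, 6, 5, 7, 1, 4, 3
Ranks of variable 2: 5, 2, 7, 1, 3, 6, 4
d = r₁ − r₂: -3, 4, -2, 6, -2, -2, -1
d²: 9, 16, 4, 36, 4, 4, 1; Σd² = 74
ρ = 1 − 6·74/(7·48) = 1 − 444/336 = -0.321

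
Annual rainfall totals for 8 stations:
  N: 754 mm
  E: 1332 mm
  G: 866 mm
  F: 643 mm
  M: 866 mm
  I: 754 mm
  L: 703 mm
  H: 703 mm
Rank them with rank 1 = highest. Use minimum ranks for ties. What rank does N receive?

Sorted (descending): 1332, 866, 866, 754, 754, 703, 703, 643
The 2 values of 866 occupy positions 2–3 → each gets rank 2.
The 2 values of 754 occupy positions 4–5 → each gets rank 4.
The 2 values of 703 occupy positions 6–7 → each gets rank 6.
N has value 754 mm → rank 4.

4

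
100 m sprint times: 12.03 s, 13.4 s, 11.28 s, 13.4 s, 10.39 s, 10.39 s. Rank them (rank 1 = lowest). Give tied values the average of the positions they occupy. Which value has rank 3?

Sorted (ascending): 10.39, 10.39, 11.28, 12.03, 13.4, 13.4
The 2 values of 10.39 occupy positions 1–2 → average rank (1+2)/2 = 1.5.
The 2 values of 13.4 occupy positions 5–6 → average rank (5+6)/2 = 5.5.
Rank 3 → value 11.28.

11.28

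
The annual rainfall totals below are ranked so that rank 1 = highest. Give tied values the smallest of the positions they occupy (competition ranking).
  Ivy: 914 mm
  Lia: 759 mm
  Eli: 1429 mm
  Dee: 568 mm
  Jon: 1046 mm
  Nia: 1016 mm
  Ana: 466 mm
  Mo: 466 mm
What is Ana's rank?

7

Sorted (descending): 1429, 1046, 1016, 914, 759, 568, 466, 466
The 2 values of 466 occupy positions 7–8 → each gets rank 7.
Ana has value 466 mm → rank 7.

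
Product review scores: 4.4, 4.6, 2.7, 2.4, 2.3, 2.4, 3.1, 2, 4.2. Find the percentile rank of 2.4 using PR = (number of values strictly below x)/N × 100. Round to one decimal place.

22.2

N = 9.
Strictly below 2.4: 2. Equal to 2.4: 2.
PR = 2/9 × 100 = 22.2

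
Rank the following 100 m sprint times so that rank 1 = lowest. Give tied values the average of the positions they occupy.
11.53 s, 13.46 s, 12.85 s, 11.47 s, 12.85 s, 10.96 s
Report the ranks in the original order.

3, 6, 4.5, 2, 4.5, 1

Sorted (ascending): 10.96, 11.47, 11.53, 12.85, 12.85, 13.46
The 2 values of 12.85 occupy positions 4–5 → average rank (4+5)/2 = 4.5.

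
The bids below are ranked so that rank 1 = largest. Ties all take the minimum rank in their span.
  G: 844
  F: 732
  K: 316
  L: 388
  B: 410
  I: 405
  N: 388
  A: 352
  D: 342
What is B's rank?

3

Sorted (descending): 844, 732, 410, 405, 388, 388, 352, 342, 316
The 2 values of 388 occupy positions 5–6 → each gets rank 5.
B has value 410 → rank 3.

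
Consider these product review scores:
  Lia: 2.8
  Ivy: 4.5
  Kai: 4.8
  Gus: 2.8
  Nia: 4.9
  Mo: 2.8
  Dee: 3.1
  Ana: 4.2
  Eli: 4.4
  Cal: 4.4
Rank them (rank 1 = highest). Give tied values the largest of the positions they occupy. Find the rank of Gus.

10

Sorted (descending): 4.9, 4.8, 4.5, 4.4, 4.4, 4.2, 3.1, 2.8, 2.8, 2.8
The 2 values of 4.4 occupy positions 4–5 → each gets rank 5.
The 3 values of 2.8 occupy positions 8–10 → each gets rank 10.
Gus has value 2.8 → rank 10.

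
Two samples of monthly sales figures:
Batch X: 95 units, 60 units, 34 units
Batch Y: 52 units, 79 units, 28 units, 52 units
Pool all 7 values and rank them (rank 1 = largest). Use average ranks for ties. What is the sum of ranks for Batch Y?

Sorted (descending): 95, 79, 60, 52, 52, 34, 28
The 2 values of 52 occupy positions 4–5 → average rank (4+5)/2 = 4.5.
Batch Y values → pooled ranks: 52→4.5, 79→2, 28→7, 52→4.5
Rank sum = 4.5 + 2 + 7 + 4.5 = 18

18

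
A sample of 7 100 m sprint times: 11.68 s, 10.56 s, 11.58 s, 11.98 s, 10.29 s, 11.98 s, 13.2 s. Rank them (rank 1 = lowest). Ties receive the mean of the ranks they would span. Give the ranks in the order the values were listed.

4, 2, 3, 5.5, 1, 5.5, 7

Sorted (ascending): 10.29, 10.56, 11.58, 11.68, 11.98, 11.98, 13.2
The 2 values of 11.98 occupy positions 5–6 → average rank (5+6)/2 = 5.5.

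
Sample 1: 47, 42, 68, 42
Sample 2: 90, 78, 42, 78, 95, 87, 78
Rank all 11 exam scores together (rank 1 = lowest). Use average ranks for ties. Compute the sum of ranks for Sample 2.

53

Sorted (ascending): 42, 42, 42, 47, 68, 78, 78, 78, 87, 90, 95
The 3 values of 42 occupy positions 1–3 → average rank 2.
The 3 values of 78 occupy positions 6–8 → average rank 7.
Sample 2 values → pooled ranks: 90→10, 78→7, 42→2, 78→7, 95→11, 87→9, 78→7
Rank sum = 10 + 7 + 2 + 7 + 11 + 9 + 7 = 53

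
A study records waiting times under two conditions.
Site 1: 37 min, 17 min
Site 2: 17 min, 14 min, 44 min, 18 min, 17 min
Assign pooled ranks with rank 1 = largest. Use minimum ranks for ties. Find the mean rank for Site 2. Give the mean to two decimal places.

3.80

Sorted (descending): 44, 37, 18, 17, 17, 17, 14
The 3 values of 17 occupy positions 4–6 → each gets rank 4.
Site 2 values → pooled ranks: 17→4, 14→7, 44→1, 18→3, 17→4
Mean rank = (4 + 7 + 1 + 3 + 4) / 5 = 3.80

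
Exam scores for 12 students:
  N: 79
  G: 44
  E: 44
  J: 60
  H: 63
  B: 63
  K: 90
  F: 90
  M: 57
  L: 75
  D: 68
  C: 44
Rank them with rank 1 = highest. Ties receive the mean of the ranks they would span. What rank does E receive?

Sorted (descending): 90, 90, 79, 75, 68, 63, 63, 60, 57, 44, 44, 44
The 2 values of 90 occupy positions 1–2 → average rank (1+2)/2 = 1.5.
The 2 values of 63 occupy positions 6–7 → average rank (6+7)/2 = 6.5.
The 3 values of 44 occupy positions 10–12 → average rank 11.
E has value 44 → rank 11.

11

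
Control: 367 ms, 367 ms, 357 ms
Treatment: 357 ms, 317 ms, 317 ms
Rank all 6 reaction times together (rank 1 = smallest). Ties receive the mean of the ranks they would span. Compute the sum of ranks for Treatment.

Sorted (ascending): 317, 317, 357, 357, 367, 367
The 2 values of 317 occupy positions 1–2 → average rank (1+2)/2 = 1.5.
The 2 values of 357 occupy positions 3–4 → average rank (3+4)/2 = 3.5.
The 2 values of 367 occupy positions 5–6 → average rank (5+6)/2 = 5.5.
Treatment values → pooled ranks: 357→3.5, 317→1.5, 317→1.5
Rank sum = 3.5 + 1.5 + 1.5 = 6.5

6.5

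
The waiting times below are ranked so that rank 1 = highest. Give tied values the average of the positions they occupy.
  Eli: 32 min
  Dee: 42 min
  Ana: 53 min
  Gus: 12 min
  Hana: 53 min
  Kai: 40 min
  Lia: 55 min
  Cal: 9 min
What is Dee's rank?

4

Sorted (descending): 55, 53, 53, 42, 40, 32, 12, 9
The 2 values of 53 occupy positions 2–3 → average rank (2+3)/2 = 2.5.
Dee has value 42 min → rank 4.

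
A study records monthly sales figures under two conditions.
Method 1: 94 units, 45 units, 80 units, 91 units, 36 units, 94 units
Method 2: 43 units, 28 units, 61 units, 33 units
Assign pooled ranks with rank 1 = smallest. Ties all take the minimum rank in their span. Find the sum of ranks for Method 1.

41

Sorted (ascending): 28, 33, 36, 43, 45, 61, 80, 91, 94, 94
The 2 values of 94 occupy positions 9–10 → each gets rank 9.
Method 1 values → pooled ranks: 94→9, 45→5, 80→7, 91→8, 36→3, 94→9
Rank sum = 9 + 5 + 7 + 8 + 3 + 9 = 41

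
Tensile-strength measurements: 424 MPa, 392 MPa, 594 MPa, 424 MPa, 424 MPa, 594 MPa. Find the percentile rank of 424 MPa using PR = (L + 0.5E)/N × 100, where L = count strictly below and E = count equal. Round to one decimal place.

N = 6.
Strictly below 424: 1. Equal to 424: 3.
PR = (1 + 0.5·3)/6 × 100 = 41.7

41.7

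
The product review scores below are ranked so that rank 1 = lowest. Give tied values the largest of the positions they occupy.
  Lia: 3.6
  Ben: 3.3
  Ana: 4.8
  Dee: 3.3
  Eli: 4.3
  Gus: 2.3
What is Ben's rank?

3

Sorted (ascending): 2.3, 3.3, 3.3, 3.6, 4.3, 4.8
The 2 values of 3.3 occupy positions 2–3 → each gets rank 3.
Ben has value 3.3 → rank 3.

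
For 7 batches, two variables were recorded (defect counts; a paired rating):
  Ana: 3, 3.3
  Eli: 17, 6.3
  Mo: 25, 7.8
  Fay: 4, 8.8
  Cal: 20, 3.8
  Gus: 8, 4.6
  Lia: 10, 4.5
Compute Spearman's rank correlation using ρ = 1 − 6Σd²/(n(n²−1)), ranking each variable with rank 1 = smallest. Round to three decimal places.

0.214

Ranks of variable 1: 1, 5, 7, 2, 6, 3, 4
Ranks of variable 2: 1, 5, 6, 7, 2, 4, 3
d = r₁ − r₂: 0, 0, 1, -5, 4, -1, 1
d²: 0, 0, 1, 25, 16, 1, 1; Σd² = 44
ρ = 1 − 6·44/(7·48) = 1 − 264/336 = 0.214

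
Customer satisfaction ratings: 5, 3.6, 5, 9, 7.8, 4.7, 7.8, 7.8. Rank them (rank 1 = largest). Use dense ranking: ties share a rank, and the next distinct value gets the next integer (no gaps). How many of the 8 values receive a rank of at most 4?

Sorted (descending): 9, 7.8, 7.8, 7.8, 5, 5, 4.7, 3.6
The 3 values of 7.8 share dense rank 2.
The 2 values of 5 share dense rank 3.
Remaining distinct values take the next consecutive integers.
Ranks ≤ 4: {1, 2, 2, 2, 3, 3, 4} → 7 values.

7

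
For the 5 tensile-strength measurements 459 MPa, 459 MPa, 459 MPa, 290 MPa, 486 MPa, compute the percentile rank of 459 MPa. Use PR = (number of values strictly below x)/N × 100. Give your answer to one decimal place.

20.0

N = 5.
Strictly below 459: 1. Equal to 459: 3.
PR = 1/5 × 100 = 20.0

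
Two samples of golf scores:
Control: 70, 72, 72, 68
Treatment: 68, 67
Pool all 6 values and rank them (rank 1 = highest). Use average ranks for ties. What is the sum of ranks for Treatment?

Sorted (descending): 72, 72, 70, 68, 68, 67
The 2 values of 72 occupy positions 1–2 → average rank (1+2)/2 = 1.5.
The 2 values of 68 occupy positions 4–5 → average rank (4+5)/2 = 4.5.
Treatment values → pooled ranks: 68→4.5, 67→6
Rank sum = 4.5 + 6 = 10.5

10.5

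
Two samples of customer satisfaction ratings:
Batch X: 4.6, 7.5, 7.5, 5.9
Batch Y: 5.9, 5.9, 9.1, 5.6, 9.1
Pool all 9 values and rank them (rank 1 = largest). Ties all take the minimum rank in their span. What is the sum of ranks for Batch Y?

20

Sorted (descending): 9.1, 9.1, 7.5, 7.5, 5.9, 5.9, 5.9, 5.6, 4.6
The 2 values of 9.1 occupy positions 1–2 → each gets rank 1.
The 2 values of 7.5 occupy positions 3–4 → each gets rank 3.
The 3 values of 5.9 occupy positions 5–7 → each gets rank 5.
Batch Y values → pooled ranks: 5.9→5, 5.9→5, 9.1→1, 5.6→8, 9.1→1
Rank sum = 5 + 5 + 1 + 8 + 1 = 20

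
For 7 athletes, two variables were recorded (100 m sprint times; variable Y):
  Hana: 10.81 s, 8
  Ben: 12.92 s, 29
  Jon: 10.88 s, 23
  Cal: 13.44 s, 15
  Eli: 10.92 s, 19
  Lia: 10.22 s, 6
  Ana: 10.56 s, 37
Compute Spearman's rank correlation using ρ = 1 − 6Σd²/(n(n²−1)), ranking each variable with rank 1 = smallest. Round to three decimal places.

Ranks of variable 1: 3, 6, 4, 7, 5, 1, 2
Ranks of variable 2: 2, 6, 5, 3, 4, 1, 7
d = r₁ − r₂: 1, 0, -1, 4, 1, 0, -5
d²: 1, 0, 1, 16, 1, 0, 25; Σd² = 44
ρ = 1 − 6·44/(7·48) = 1 − 264/336 = 0.214

0.214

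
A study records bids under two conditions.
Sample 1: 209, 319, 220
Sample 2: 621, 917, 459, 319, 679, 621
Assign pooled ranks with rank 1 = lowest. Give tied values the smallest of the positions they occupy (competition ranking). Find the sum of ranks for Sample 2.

37

Sorted (ascending): 209, 220, 319, 319, 459, 621, 621, 679, 917
The 2 values of 319 occupy positions 3–4 → each gets rank 3.
The 2 values of 621 occupy positions 6–7 → each gets rank 6.
Sample 2 values → pooled ranks: 621→6, 917→9, 459→5, 319→3, 679→8, 621→6
Rank sum = 6 + 9 + 5 + 3 + 8 + 6 = 37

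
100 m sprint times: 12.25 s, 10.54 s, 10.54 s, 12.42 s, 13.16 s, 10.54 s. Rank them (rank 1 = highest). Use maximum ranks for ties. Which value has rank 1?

Sorted (descending): 13.16, 12.42, 12.25, 10.54, 10.54, 10.54
The 3 values of 10.54 occupy positions 4–6 → each gets rank 6.
Rank 1 → value 13.16.

13.16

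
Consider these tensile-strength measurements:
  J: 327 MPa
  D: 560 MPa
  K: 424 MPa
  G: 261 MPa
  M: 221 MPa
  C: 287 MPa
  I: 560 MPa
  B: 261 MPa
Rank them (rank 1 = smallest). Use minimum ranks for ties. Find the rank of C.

4

Sorted (ascending): 221, 261, 261, 287, 327, 424, 560, 560
The 2 values of 261 occupy positions 2–3 → each gets rank 2.
The 2 values of 560 occupy positions 7–8 → each gets rank 7.
C has value 287 MPa → rank 4.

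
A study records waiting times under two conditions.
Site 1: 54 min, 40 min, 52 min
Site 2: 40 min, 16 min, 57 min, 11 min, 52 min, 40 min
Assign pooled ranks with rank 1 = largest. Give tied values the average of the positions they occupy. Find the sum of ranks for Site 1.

Sorted (descending): 57, 54, 52, 52, 40, 40, 40, 16, 11
The 2 values of 52 occupy positions 3–4 → average rank (3+4)/2 = 3.5.
The 3 values of 40 occupy positions 5–7 → average rank 6.
Site 1 values → pooled ranks: 54→2, 40→6, 52→3.5
Rank sum = 2 + 6 + 3.5 = 11.5

11.5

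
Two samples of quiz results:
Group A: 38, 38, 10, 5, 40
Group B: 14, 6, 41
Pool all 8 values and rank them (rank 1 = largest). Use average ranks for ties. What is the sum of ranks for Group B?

Sorted (descending): 41, 40, 38, 38, 14, 10, 6, 5
The 2 values of 38 occupy positions 3–4 → average rank (3+4)/2 = 3.5.
Group B values → pooled ranks: 14→5, 6→7, 41→1
Rank sum = 5 + 7 + 1 = 13

13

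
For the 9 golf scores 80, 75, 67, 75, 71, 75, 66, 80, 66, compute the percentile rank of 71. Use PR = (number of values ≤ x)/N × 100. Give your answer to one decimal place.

N = 9.
Strictly below 71: 3. Equal to 71: 1.
PR = 4/9 × 100 = 44.4

44.4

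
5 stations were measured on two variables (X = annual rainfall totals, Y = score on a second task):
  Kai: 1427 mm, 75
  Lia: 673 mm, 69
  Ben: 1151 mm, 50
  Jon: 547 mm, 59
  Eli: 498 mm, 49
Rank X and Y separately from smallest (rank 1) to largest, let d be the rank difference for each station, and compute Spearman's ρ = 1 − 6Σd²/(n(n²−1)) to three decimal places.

Ranks of variable 1: 5, 3, 4, 2, 1
Ranks of variable 2: 5, 4, 2, 3, 1
d = r₁ − r₂: 0, -1, 2, -1, 0
d²: 0, 1, 4, 1, 0; Σd² = 6
ρ = 1 − 6·6/(5·24) = 1 − 36/120 = 0.700

0.700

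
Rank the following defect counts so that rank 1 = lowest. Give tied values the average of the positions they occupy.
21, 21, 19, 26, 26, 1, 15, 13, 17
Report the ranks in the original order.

Sorted (ascending): 1, 13, 15, 17, 19, 21, 21, 26, 26
The 2 values of 21 occupy positions 6–7 → average rank (6+7)/2 = 6.5.
The 2 values of 26 occupy positions 8–9 → average rank (8+9)/2 = 8.5.

6.5, 6.5, 5, 8.5, 8.5, 1, 3, 2, 4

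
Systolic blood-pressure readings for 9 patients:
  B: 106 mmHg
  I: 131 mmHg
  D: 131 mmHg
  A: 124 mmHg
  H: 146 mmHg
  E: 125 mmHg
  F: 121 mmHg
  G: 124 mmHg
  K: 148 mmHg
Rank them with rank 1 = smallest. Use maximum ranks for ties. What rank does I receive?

Sorted (ascending): 106, 121, 124, 124, 125, 131, 131, 146, 148
The 2 values of 124 occupy positions 3–4 → each gets rank 4.
The 2 values of 131 occupy positions 6–7 → each gets rank 7.
I has value 131 mmHg → rank 7.

7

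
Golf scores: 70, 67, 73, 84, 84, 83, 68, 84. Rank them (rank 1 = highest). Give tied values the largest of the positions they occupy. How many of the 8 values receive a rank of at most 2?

Sorted (descending): 84, 84, 84, 83, 73, 70, 68, 67
The 3 values of 84 occupy positions 1–3 → each gets rank 3.
Ranks ≤ 2: {} → 0 values.

0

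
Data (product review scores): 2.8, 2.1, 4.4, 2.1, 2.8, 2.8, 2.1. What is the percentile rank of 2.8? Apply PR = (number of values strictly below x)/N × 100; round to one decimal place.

42.9

N = 7.
Strictly below 2.8: 3. Equal to 2.8: 3.
PR = 3/7 × 100 = 42.9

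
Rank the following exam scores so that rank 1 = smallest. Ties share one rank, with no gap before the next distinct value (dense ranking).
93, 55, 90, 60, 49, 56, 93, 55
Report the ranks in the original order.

Sorted (ascending): 49, 55, 55, 56, 60, 90, 93, 93
The 2 values of 55 share dense rank 2.
The 2 values of 93 share dense rank 6.
Remaining distinct values take the next consecutive integers.

6, 2, 5, 4, 1, 3, 6, 2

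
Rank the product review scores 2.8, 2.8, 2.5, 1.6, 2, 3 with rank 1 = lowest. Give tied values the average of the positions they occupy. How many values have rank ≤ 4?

Sorted (ascending): 1.6, 2, 2.5, 2.8, 2.8, 3
The 2 values of 2.8 occupy positions 4–5 → average rank (4+5)/2 = 4.5.
Ranks ≤ 4: {1, 2, 3} → 3 values.

3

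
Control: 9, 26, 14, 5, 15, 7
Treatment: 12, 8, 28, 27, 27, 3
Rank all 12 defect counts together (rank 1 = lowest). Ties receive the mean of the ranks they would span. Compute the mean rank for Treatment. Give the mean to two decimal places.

Sorted (ascending): 3, 5, 7, 8, 9, 12, 14, 15, 26, 27, 27, 28
The 2 values of 27 occupy positions 10–11 → average rank (10+11)/2 = 10.5.
Treatment values → pooled ranks: 12→6, 8→4, 28→12, 27→10.5, 27→10.5, 3→1
Mean rank = (6 + 4 + 12 + 10.5 + 10.5 + 1) / 6 = 7.33

7.33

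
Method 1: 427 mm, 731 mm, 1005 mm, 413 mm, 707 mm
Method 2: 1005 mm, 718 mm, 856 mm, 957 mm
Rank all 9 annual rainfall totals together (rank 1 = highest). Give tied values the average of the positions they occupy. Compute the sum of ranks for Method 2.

Sorted (descending): 1005, 1005, 957, 856, 731, 718, 707, 427, 413
The 2 values of 1005 occupy positions 1–2 → average rank (1+2)/2 = 1.5.
Method 2 values → pooled ranks: 1005→1.5, 718→6, 856→4, 957→3
Rank sum = 1.5 + 6 + 4 + 3 = 14.5

14.5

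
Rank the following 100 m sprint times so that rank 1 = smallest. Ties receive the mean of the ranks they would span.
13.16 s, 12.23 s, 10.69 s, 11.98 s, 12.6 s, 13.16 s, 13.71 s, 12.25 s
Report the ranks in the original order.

Sorted (ascending): 10.69, 11.98, 12.23, 12.25, 12.6, 13.16, 13.16, 13.71
The 2 values of 13.16 occupy positions 6–7 → average rank (6+7)/2 = 6.5.

6.5, 3, 1, 2, 5, 6.5, 8, 4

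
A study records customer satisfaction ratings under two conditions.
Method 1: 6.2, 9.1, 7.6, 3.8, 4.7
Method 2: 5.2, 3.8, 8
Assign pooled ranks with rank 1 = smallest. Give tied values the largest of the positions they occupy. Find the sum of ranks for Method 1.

24

Sorted (ascending): 3.8, 3.8, 4.7, 5.2, 6.2, 7.6, 8, 9.1
The 2 values of 3.8 occupy positions 1–2 → each gets rank 2.
Method 1 values → pooled ranks: 6.2→5, 9.1→8, 7.6→6, 3.8→2, 4.7→3
Rank sum = 5 + 8 + 6 + 2 + 3 = 24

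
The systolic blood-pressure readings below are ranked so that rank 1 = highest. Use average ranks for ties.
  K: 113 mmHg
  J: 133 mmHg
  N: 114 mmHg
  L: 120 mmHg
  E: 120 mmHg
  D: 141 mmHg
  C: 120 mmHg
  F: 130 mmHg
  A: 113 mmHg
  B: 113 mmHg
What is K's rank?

Sorted (descending): 141, 133, 130, 120, 120, 120, 114, 113, 113, 113
The 3 values of 120 occupy positions 4–6 → average rank 5.
The 3 values of 113 occupy positions 8–10 → average rank 9.
K has value 113 mmHg → rank 9.

9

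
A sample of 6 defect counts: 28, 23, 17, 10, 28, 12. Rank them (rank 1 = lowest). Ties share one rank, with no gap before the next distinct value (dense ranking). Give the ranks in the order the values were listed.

Sorted (ascending): 10, 12, 17, 23, 28, 28
The 2 values of 28 share dense rank 5.
Remaining distinct values take the next consecutive integers.

5, 4, 3, 1, 5, 2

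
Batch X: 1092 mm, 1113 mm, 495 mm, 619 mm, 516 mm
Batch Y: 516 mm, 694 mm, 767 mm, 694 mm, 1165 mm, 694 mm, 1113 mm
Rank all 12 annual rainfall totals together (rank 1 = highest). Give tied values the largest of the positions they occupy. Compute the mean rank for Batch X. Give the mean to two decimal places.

Sorted (descending): 1165, 1113, 1113, 1092, 767, 694, 694, 694, 619, 516, 516, 495
The 2 values of 1113 occupy positions 2–3 → each gets rank 3.
The 3 values of 694 occupy positions 6–8 → each gets rank 8.
The 2 values of 516 occupy positions 10–11 → each gets rank 11.
Batch X values → pooled ranks: 1092→4, 1113→3, 495→12, 619→9, 516→11
Mean rank = (4 + 3 + 12 + 9 + 11) / 5 = 7.80

7.80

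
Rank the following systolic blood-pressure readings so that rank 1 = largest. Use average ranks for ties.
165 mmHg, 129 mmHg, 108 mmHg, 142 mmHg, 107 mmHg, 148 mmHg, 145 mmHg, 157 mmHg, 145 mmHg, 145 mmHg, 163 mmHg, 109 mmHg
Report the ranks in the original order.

Sorted (descending): 165, 163, 157, 148, 145, 145, 145, 142, 129, 109, 108, 107
The 3 values of 145 occupy positions 5–7 → average rank 6.

1, 9, 11, 8, 12, 4, 6, 3, 6, 6, 2, 10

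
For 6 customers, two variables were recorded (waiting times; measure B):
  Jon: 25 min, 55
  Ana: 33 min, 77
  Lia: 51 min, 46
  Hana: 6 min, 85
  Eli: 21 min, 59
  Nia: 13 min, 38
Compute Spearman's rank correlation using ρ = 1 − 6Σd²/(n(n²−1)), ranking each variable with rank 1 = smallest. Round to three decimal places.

-0.257

Ranks of variable 1: 4, 5, 6, 1, 3, 2
Ranks of variable 2: 3, 5, 2, 6, 4, 1
d = r₁ − r₂: 1, 0, 4, -5, -1, 1
d²: 1, 0, 16, 25, 1, 1; Σd² = 44
ρ = 1 − 6·44/(6·35) = 1 − 264/210 = -0.257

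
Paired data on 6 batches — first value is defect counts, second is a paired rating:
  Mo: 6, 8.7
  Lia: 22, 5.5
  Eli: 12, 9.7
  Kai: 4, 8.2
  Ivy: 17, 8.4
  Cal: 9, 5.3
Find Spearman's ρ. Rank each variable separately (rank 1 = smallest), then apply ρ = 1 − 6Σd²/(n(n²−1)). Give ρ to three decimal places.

Ranks of variable 1: 2, 6, 4, 1, 5, 3
Ranks of variable 2: 5, 2, 6, 3, 4, 1
d = r₁ − r₂: -3, 4, -2, -2, 1, 2
d²: 9, 16, 4, 4, 1, 4; Σd² = 38
ρ = 1 − 6·38/(6·35) = 1 − 228/210 = -0.086

-0.086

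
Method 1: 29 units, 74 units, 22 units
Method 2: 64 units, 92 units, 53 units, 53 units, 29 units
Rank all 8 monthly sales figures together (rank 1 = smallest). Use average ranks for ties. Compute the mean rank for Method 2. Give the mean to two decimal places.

5.10

Sorted (ascending): 22, 29, 29, 53, 53, 64, 74, 92
The 2 values of 29 occupy positions 2–3 → average rank (2+3)/2 = 2.5.
The 2 values of 53 occupy positions 4–5 → average rank (4+5)/2 = 4.5.
Method 2 values → pooled ranks: 64→6, 92→8, 53→4.5, 53→4.5, 29→2.5
Mean rank = (6 + 8 + 4.5 + 4.5 + 2.5) / 5 = 5.10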